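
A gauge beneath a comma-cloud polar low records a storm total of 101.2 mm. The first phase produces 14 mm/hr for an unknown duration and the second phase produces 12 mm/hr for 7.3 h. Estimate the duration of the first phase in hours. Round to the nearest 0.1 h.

Known phases: 12 × 7.3 = 87.6 mm.
Remaining depth = 101.2 − 87.6 = 13.6 mm.
Duration = 13.6 / 14 = 1.0 h.

duration ≈ 1.0 h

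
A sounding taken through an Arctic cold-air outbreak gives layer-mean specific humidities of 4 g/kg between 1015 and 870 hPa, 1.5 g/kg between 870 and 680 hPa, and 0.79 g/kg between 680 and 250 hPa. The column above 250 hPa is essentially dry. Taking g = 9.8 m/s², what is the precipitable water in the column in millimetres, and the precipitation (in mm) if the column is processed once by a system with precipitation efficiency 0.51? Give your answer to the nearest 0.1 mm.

PW ≈ 12.3 mm; precipitation ≈ 6.3 mm

Precipitable water is the column-integrated vapour mass per unit area: PW = (1/g) Σ q̄ Δp, with q in kg/kg and Δp in Pa (1 kg/m² of water = 1 mm).
Layer 1015–870 hPa: Δp = 145 hPa = 14500 Pa, q̄ = 0.004 kg/kg → 0.004 × 14500 / 9.8 = 5.92 mm
Layer 870–680 hPa: Δp = 190 hPa = 19000 Pa, q̄ = 0.0015 kg/kg → 0.0015 × 19000 / 9.8 = 2.91 mm
Layer 680–250 hPa: Δp = 430 hPa = 43000 Pa, q̄ = 0.00079 kg/kg → 0.00079 × 43000 / 9.8 = 3.47 mm
PW = 5.92 + 2.91 + 3.47 = 12.30 ≈ 12.3 mm.
Precipitation = ε × PW = 0.51 × 12.3 = 6.3 mm.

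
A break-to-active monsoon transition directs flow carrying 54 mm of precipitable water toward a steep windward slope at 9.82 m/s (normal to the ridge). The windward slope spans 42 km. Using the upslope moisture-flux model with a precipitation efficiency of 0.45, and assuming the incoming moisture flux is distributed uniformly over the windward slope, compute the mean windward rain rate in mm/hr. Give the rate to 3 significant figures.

Incoming column moisture flux per unit ridge length: F = V × PW = 9.82 × 54 = 530.28 mm·m/s.
Spread over the 42 km slope with efficiency ε = 0.45: R = ε·F/W = 0.45 × 530.28 / 42000 m = 5.682e-03 mm/s.
R = 5.682e-03 × 3600 = 20.5 mm/hr.

R ≈ 20.5 mm/hr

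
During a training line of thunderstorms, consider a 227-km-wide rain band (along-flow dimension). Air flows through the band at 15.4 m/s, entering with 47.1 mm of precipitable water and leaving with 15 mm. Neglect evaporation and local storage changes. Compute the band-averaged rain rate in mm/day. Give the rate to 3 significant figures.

R ≈ 188 mm/day

Column moisture flux per unit crosswind length is F = V × PW.
Inflow: F_in = 15.4 × 47.1 = 725.34 mm·m/s
Outflow: F_out = 15.4 × 15 = 231 mm·m/s
Steady-state rate R = (F_in − F_out)/L = (725.34 − 231) / 227000 m = 2.178e-03 mm/s.
R = 2.178e-03 × 3600 × 24 = 188 mm/day.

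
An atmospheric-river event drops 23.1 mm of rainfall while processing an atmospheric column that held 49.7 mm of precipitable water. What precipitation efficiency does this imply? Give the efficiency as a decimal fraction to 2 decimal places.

ε ≈ 0.46

ε = rainfall / PW = 23.1 / 49.7 = 0.46.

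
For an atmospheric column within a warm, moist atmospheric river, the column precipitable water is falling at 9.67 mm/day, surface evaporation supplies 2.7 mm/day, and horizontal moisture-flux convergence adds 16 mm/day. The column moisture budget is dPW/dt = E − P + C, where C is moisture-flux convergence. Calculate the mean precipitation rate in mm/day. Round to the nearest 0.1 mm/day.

P ≈ 28.4 mm/day

dPW/dt = -9.67 mm/day.
P = E + C − dPW/dt = 2.7 + (16) − (-9.67) = 28.4 mm/day.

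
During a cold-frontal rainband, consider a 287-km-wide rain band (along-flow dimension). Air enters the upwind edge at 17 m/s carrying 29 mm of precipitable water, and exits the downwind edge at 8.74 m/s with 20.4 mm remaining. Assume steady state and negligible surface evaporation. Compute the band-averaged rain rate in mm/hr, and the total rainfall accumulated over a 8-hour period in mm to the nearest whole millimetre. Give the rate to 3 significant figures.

Column moisture flux per unit crosswind length is F = V × PW.
Inflow: F_in = 17 × 29 = 493 mm·m/s
Outflow: F_out = 8.74 × 20.4 = 178.296 mm·m/s
Steady-state rate R = (F_in − F_out)/L = (493 − 178.296) / 287000 m = 1.097e-03 mm/s.
R = 1.097e-03 × 3600 = 3.95 mm/hr.
Over 8 h: total = 3.95 × 8 = 31.6 ≈ 32 mm.

R ≈ 3.95 mm/hr; total ≈ 32 mm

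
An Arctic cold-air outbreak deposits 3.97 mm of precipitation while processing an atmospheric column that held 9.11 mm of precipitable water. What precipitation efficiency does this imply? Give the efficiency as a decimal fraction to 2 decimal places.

ε ≈ 0.44

ε = precipitation / PW = 3.97 / 9.11 = 0.44.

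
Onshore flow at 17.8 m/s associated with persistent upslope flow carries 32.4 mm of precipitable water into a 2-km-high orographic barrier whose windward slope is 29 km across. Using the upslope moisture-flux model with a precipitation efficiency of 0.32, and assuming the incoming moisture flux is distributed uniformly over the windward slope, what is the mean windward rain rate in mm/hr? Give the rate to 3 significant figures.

R ≈ 22.9 mm/hr

Incoming column moisture flux per unit ridge length: F = V × PW = 17.8 × 32.4 = 576.72 mm·m/s.
Spread over the 29 km slope with efficiency ε = 0.32: R = ε·F/W = 0.32 × 576.72 / 29000 m = 6.364e-03 mm/s.
R = 6.364e-03 × 3600 = 22.9 mm/hr.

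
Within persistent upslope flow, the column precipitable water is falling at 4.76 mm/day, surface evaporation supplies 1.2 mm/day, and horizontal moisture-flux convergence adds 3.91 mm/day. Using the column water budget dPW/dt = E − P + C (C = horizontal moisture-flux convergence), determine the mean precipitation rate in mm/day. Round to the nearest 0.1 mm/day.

dPW/dt = -4.76 mm/day.
P = E + C − dPW/dt = 1.2 + (3.91) − (-4.76) = 9.9 mm/day.

P ≈ 9.9 mm/day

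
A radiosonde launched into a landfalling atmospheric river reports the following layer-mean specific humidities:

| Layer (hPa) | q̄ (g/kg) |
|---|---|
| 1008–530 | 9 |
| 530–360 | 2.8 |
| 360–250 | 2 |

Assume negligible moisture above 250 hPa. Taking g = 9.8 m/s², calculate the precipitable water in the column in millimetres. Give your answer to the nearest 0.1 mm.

PW ≈ 51.0 mm

Precipitable water is the column-integrated vapour mass per unit area: PW = (1/g) Σ q̄ Δp, with q in kg/kg and Δp in Pa (1 kg/m² of water = 1 mm).
Layer 1008–530 hPa: Δp = 478 hPa = 47800 Pa, q̄ = 0.009 kg/kg → 0.009 × 47800 / 9.8 = 43.90 mm
Layer 530–360 hPa: Δp = 170 hPa = 17000 Pa, q̄ = 0.0028 kg/kg → 0.0028 × 17000 / 9.8 = 4.86 mm
Layer 360–250 hPa: Δp = 110 hPa = 11000 Pa, q̄ = 0.002 kg/kg → 0.002 × 11000 / 9.8 = 2.24 mm
PW = 43.90 + 4.86 + 2.24 = 51.00 ≈ 51.0 mm.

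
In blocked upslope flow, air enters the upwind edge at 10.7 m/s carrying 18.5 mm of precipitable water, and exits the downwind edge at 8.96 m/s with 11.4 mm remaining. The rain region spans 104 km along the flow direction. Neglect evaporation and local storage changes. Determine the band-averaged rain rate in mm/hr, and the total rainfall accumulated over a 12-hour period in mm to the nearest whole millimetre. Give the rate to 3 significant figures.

R ≈ 3.32 mm/hr; total ≈ 40 mm

Column moisture flux per unit crosswind length is F = V × PW.
Inflow: F_in = 10.7 × 18.5 = 197.95 mm·m/s
Outflow: F_out = 8.96 × 11.4 = 102.144 mm·m/s
Steady-state rate R = (F_in − F_out)/L = (197.95 − 102.144) / 104000 m = 9.212e-04 mm/s.
R = 9.212e-04 × 3600 = 3.32 mm/hr.
Over 12 h: total = 3.32 × 12 = 39.84 ≈ 40 mm.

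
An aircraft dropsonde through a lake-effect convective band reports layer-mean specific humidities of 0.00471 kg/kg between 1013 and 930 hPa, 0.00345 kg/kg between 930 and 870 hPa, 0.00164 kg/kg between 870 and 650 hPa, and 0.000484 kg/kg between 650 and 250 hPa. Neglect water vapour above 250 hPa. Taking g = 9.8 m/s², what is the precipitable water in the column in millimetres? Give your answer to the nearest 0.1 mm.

PW ≈ 11.8 mm

Precipitable water is the column-integrated vapour mass per unit area: PW = (1/g) Σ q̄ Δp, with q in kg/kg and Δp in Pa (1 kg/m² of water = 1 mm).
Layer 1013–930 hPa: Δp = 83 hPa = 8300 Pa, q̄ = 0.00471 kg/kg → 0.00471 × 8300 / 9.8 = 3.99 mm
Layer 930–870 hPa: Δp = 60 hPa = 6000 Pa, q̄ = 0.00345 kg/kg → 0.00345 × 6000 / 9.8 = 2.11 mm
Layer 870–650 hPa: Δp = 220 hPa = 22000 Pa, q̄ = 0.00164 kg/kg → 0.00164 × 22000 / 9.8 = 3.68 mm
Layer 650–250 hPa: Δp = 400 hPa = 40000 Pa, q̄ = 0.000484 kg/kg → 0.000484 × 40000 / 9.8 = 1.98 mm
PW = 3.99 + 2.11 + 3.68 + 1.98 = 11.76 ≈ 11.8 mm.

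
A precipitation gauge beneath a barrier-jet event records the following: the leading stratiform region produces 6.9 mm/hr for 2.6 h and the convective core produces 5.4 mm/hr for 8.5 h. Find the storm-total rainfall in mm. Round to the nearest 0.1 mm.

total ≈ 63.8 mm

Total = Σ Rᵢ Δtᵢ = 6.9 × 2.6 + 5.4 × 8.5
      = 17.94 + 45.9 = 63.8 mm.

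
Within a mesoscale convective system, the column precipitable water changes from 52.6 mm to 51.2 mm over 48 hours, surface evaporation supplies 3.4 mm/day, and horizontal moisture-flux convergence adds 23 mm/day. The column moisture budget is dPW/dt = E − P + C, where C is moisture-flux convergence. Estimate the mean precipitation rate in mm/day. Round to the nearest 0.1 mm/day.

dPW/dt = (51.2 − 52.6) mm / (48/24 day) = -0.700 mm/day.
P = E + C − dPW/dt = 3.4 + (23) − (-0.700) = 27.1 mm/day.

P ≈ 27.1 mm/day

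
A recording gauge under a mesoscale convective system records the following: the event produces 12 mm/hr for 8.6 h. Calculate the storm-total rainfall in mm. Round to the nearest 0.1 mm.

Total = Σ Rᵢ Δtᵢ = 12 × 8.6
      = 103.2 = 103.2 mm.

total ≈ 103.2 mm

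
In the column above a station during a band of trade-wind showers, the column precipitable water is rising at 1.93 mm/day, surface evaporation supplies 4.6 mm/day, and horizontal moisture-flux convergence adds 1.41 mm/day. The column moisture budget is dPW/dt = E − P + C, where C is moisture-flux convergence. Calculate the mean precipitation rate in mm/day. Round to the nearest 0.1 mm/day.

dPW/dt = +1.93 mm/day.
P = E + C − dPW/dt = 4.6 + (1.41) − (+1.93) = 4.1 mm/day.

P ≈ 4.1 mm/day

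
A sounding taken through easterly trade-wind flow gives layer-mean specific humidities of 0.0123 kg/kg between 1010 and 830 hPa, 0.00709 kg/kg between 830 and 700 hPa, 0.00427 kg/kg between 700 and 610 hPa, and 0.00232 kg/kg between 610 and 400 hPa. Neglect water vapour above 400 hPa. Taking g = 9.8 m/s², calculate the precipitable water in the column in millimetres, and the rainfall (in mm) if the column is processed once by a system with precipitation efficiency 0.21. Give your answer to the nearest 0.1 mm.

PW ≈ 40.9 mm; rainfall ≈ 8.6 mm

Precipitable water is the column-integrated vapour mass per unit area: PW = (1/g) Σ q̄ Δp, with q in kg/kg and Δp in Pa (1 kg/m² of water = 1 mm).
Layer 1010–830 hPa: Δp = 180 hPa = 18000 Pa, q̄ = 0.0123 kg/kg → 0.0123 × 18000 / 9.8 = 22.59 mm
Layer 830–700 hPa: Δp = 130 hPa = 13000 Pa, q̄ = 0.00709 kg/kg → 0.00709 × 13000 / 9.8 = 9.41 mm
Layer 700–610 hPa: Δp = 90 hPa = 9000 Pa, q̄ = 0.00427 kg/kg → 0.00427 × 9000 / 9.8 = 3.92 mm
Layer 610–400 hPa: Δp = 210 hPa = 21000 Pa, q̄ = 0.00232 kg/kg → 0.00232 × 21000 / 9.8 = 4.97 mm
PW = 22.59 + 9.41 + 3.92 + 4.97 = 40.89 ≈ 40.9 mm.
Rainfall = ε × PW = 0.21 × 40.9 = 8.6 mm.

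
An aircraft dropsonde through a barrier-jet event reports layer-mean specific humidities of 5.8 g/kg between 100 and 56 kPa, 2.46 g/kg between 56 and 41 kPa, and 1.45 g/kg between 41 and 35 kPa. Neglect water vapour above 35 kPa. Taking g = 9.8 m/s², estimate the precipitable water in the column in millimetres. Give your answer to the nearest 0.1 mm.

PW ≈ 30.7 mm

Precipitable water is the column-integrated vapour mass per unit area: PW = (1/g) Σ q̄ Δp, with q in kg/kg and Δp in Pa (1 kg/m² of water = 1 mm).
Layer 100–56 kPa: Δp = 440 hPa = 44000 Pa, q̄ = 0.0058 kg/kg → 0.0058 × 44000 / 9.8 = 26.04 mm
Layer 56–41 kPa: Δp = 150 hPa = 15000 Pa, q̄ = 0.00246 kg/kg → 0.00246 × 15000 / 9.8 = 3.77 mm
Layer 41–35 kPa: Δp = 60 hPa = 6000 Pa, q̄ = 0.00145 kg/kg → 0.00145 × 6000 / 9.8 = 0.89 mm
PW = 26.04 + 3.77 + 0.89 = 30.70 ≈ 30.7 mm.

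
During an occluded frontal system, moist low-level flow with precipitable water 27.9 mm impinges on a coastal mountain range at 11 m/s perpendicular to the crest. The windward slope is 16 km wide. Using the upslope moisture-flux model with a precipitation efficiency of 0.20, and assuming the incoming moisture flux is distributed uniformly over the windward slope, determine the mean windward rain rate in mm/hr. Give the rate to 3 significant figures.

R ≈ 13.8 mm/hr

Incoming column moisture flux per unit ridge length: F = V × PW = 11 × 27.9 = 306.9 mm·m/s.
Spread over the 16 km slope with efficiency ε = 0.20: R = ε·F/W = 0.20 × 306.9 / 16000 m = 3.836e-03 mm/s.
R = 3.836e-03 × 3600 = 13.8 mm/hr.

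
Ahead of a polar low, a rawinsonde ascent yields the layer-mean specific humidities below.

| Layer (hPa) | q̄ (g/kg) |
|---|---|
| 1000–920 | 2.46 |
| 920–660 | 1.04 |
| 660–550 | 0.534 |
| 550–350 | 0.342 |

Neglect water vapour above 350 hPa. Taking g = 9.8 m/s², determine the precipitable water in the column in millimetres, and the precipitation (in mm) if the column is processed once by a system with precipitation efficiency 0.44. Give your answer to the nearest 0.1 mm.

PW ≈ 6.1 mm; precipitation ≈ 2.7 mm

Precipitable water is the column-integrated vapour mass per unit area: PW = (1/g) Σ q̄ Δp, with q in kg/kg and Δp in Pa (1 kg/m² of water = 1 mm).
Layer 1000–920 hPa: Δp = 80 hPa = 8000 Pa, q̄ = 0.00246 kg/kg → 0.00246 × 8000 / 9.8 = 2.01 mm
Layer 920–660 hPa: Δp = 260 hPa = 26000 Pa, q̄ = 0.00104 kg/kg → 0.00104 × 26000 / 9.8 = 2.76 mm
Layer 660–550 hPa: Δp = 110 hPa = 11000 Pa, q̄ = 0.000534 kg/kg → 0.000534 × 11000 / 9.8 = 0.60 mm
Layer 550–350 hPa: Δp = 200 hPa = 20000 Pa, q̄ = 0.000342 kg/kg → 0.000342 × 20000 / 9.8 = 0.70 mm
PW = 2.01 + 2.76 + 0.60 + 0.70 = 6.07 ≈ 6.1 mm.
Precipitation = ε × PW = 0.44 × 6.1 = 2.7 mm.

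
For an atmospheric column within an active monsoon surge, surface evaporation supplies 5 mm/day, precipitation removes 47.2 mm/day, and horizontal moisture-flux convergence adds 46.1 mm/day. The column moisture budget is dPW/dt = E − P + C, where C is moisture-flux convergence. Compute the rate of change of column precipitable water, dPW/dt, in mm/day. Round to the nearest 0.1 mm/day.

dPW/dt ≈ 3.9 mm/day

dPW/dt = E − P + C = 5 − 47.2 + (46.1) = 3.9 mm/day.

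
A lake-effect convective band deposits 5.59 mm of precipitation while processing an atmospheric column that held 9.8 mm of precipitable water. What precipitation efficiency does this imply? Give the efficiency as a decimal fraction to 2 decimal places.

ε = precipitation / PW = 5.59 / 9.8 = 0.57.

ε ≈ 0.57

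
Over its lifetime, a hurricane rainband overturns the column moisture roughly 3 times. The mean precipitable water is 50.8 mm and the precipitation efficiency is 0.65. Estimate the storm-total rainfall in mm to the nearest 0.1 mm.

Each cycle deposits ε × PW = 0.65 × 50.8 = 33.02 mm.
Over 3 cycles: 3 × 33.02 = 99.1 mm.

rainfall ≈ 99.1 mm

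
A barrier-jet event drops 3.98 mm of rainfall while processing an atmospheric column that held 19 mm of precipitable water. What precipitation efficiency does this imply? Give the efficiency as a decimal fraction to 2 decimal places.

ε = rainfall / PW = 3.98 / 19 = 0.21.

ε ≈ 0.21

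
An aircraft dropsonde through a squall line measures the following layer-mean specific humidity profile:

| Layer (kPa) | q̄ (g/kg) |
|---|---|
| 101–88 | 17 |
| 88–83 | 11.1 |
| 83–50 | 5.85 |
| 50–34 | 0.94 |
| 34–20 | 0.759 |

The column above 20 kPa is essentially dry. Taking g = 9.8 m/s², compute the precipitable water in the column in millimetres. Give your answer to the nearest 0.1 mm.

Precipitable water is the column-integrated vapour mass per unit area: PW = (1/g) Σ q̄ Δp, with q in kg/kg and Δp in Pa (1 kg/m² of water = 1 mm).
Layer 101–88 kPa: Δp = 130 hPa = 13000 Pa, q̄ = 0.017 kg/kg → 0.017 × 13000 / 9.8 = 22.55 mm
Layer 88–83 kPa: Δp = 50 hPa = 5000 Pa, q̄ = 0.0111 kg/kg → 0.0111 × 5000 / 9.8 = 5.66 mm
Layer 83–50 kPa: Δp = 330 hPa = 33000 Pa, q̄ = 0.00585 kg/kg → 0.00585 × 33000 / 9.8 = 19.70 mm
Layer 50–34 kPa: Δp = 160 hPa = 16000 Pa, q̄ = 0.00094 kg/kg → 0.00094 × 16000 / 9.8 = 1.53 mm
Layer 34–20 kPa: Δp = 140 hPa = 14000 Pa, q̄ = 0.000759 kg/kg → 0.000759 × 14000 / 9.8 = 1.08 mm
PW = 22.55 + 5.66 + 19.70 + 1.53 + 1.08 = 50.52 ≈ 50.5 mm.

PW ≈ 50.5 mm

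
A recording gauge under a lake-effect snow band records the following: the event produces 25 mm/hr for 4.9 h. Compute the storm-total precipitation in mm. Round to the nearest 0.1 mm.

Total = Σ Rᵢ Δtᵢ = 25 × 4.9
      = 122.5 = 122.5 mm.

total ≈ 122.5 mm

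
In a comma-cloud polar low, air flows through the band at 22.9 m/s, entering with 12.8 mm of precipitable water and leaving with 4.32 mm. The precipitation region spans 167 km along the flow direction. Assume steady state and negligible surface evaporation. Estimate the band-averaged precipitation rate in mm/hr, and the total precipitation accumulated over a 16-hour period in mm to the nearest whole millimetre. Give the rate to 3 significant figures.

R ≈ 4.19 mm/hr; total ≈ 67 mm

Column moisture flux per unit crosswind length is F = V × PW.
Inflow: F_in = 22.9 × 12.8 = 293.12 mm·m/s
Outflow: F_out = 22.9 × 4.32 = 98.928 mm·m/s
Steady-state rate R = (F_in − F_out)/L = (293.12 − 98.928) / 167000 m = 1.163e-03 mm/s.
R = 1.163e-03 × 3600 = 4.19 mm/hr.
Over 16 h: total = 4.19 × 16 = 67.04 ≈ 67 mm.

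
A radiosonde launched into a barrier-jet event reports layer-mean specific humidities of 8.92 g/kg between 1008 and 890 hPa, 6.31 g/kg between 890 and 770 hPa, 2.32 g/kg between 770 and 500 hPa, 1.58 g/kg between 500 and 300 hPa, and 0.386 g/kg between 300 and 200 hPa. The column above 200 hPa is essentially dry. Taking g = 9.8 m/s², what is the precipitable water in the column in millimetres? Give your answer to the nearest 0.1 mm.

Precipitable water is the column-integrated vapour mass per unit area: PW = (1/g) Σ q̄ Δp, with q in kg/kg and Δp in Pa (1 kg/m² of water = 1 mm).
Layer 1008–890 hPa: Δp = 118 hPa = 11800 Pa, q̄ = 0.00892 kg/kg → 0.00892 × 11800 / 9.8 = 10.74 mm
Layer 890–770 hPa: Δp = 120 hPa = 12000 Pa, q̄ = 0.00631 kg/kg → 0.00631 × 12000 / 9.8 = 7.73 mm
Layer 770–500 hPa: Δp = 270 hPa = 27000 Pa, q̄ = 0.00232 kg/kg → 0.00232 × 27000 / 9.8 = 6.39 mm
Layer 500–300 hPa: Δp = 200 hPa = 20000 Pa, q̄ = 0.00158 kg/kg → 0.00158 × 20000 / 9.8 = 3.22 mm
Layer 300–200 hPa: Δp = 100 hPa = 10000 Pa, q̄ = 0.000386 kg/kg → 0.000386 × 10000 / 9.8 = 0.39 mm
PW = 10.74 + 7.73 + 6.39 + 3.22 + 0.39 = 28.47 ≈ 28.5 mm.

PW ≈ 28.5 mm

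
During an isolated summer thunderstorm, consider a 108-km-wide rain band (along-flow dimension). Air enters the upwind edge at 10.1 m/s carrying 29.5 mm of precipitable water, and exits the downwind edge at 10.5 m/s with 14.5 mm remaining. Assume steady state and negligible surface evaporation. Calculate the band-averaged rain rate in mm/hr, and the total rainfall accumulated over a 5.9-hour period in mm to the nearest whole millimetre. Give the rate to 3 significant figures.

R ≈ 4.86 mm/hr; total ≈ 29 mm

Column moisture flux per unit crosswind length is F = V × PW.
Inflow: F_in = 10.1 × 29.5 = 297.95 mm·m/s
Outflow: F_out = 10.5 × 14.5 = 152.25 mm·m/s
Steady-state rate R = (F_in − F_out)/L = (297.95 − 152.25) / 108000 m = 1.349e-03 mm/s.
R = 1.349e-03 × 3600 = 4.86 mm/hr.
Over 5.9 h: total = 4.86 × 5.9 = 28.674 ≈ 29 mm.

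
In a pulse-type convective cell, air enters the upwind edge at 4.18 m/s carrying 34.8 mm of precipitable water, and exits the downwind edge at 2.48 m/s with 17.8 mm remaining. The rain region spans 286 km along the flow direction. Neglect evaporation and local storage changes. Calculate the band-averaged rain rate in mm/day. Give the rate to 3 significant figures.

Column moisture flux per unit crosswind length is F = V × PW.
Inflow: F_in = 4.18 × 34.8 = 145.464 mm·m/s
Outflow: F_out = 2.48 × 17.8 = 44.144 mm·m/s
Steady-state rate R = (F_in − F_out)/L = (145.464 − 44.144) / 286000 m = 3.543e-04 mm/s.
R = 3.543e-04 × 3600 × 24 = 30.6 mm/day.

R ≈ 30.6 mm/day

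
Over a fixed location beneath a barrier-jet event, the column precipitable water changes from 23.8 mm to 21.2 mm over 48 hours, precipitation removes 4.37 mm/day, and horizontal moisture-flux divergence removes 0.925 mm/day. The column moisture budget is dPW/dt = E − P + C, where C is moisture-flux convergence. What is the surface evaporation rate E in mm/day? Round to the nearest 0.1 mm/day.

E ≈ 4.0 mm/day

dPW/dt = (21.2 − 23.8) mm / (48/24 day) = -1.300 mm/day.
E = dPW/dt + P − C = (-1.300) + 4.37 − (-0.925) = 4.0 mm/day.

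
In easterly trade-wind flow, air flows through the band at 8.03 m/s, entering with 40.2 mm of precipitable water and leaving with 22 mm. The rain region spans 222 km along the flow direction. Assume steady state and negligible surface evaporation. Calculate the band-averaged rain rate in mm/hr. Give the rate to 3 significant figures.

Column moisture flux per unit crosswind length is F = V × PW.
Inflow: F_in = 8.03 × 40.2 = 322.806 mm·m/s
Outflow: F_out = 8.03 × 22 = 176.66 mm·m/s
Steady-state rate R = (F_in − F_out)/L = (322.806 − 176.66) / 222000 m = 6.583e-04 mm/s.
R = 6.583e-04 × 3600 = 2.37 mm/hr.

R ≈ 2.37 mm/hr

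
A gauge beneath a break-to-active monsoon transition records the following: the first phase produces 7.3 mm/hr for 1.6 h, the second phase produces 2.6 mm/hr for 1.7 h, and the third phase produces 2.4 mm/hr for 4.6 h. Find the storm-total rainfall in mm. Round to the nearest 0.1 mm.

Total = Σ Rᵢ Δtᵢ = 7.3 × 1.6 + 2.6 × 1.7 + 2.4 × 4.6
      = 11.68 + 4.42 + 11.04 = 27.1 mm.

total ≈ 27.1 mm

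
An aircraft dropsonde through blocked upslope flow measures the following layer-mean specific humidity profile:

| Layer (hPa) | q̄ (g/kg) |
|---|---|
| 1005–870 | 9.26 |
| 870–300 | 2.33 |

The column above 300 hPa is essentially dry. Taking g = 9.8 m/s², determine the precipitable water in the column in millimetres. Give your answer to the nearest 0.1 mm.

Precipitable water is the column-integrated vapour mass per unit area: PW = (1/g) Σ q̄ Δp, with q in kg/kg and Δp in Pa (1 kg/m² of water = 1 mm).
Layer 1005–870 hPa: Δp = 135 hPa = 13500 Pa, q̄ = 0.00926 kg/kg → 0.00926 × 13500 / 9.8 = 12.76 mm
Layer 870–300 hPa: Δp = 570 hPa = 57000 Pa, q̄ = 0.00233 kg/kg → 0.00233 × 57000 / 9.8 = 13.55 mm
PW = 12.76 + 13.55 = 26.31 ≈ 26.3 mm.

PW ≈ 26.3 mm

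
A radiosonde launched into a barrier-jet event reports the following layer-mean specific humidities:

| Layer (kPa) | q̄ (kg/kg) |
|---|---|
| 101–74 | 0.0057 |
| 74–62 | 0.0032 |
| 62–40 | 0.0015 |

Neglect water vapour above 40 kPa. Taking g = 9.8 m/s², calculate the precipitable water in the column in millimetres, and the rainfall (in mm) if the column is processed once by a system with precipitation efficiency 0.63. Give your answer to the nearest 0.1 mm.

Precipitable water is the column-integrated vapour mass per unit area: PW = (1/g) Σ q̄ Δp, with q in kg/kg and Δp in Pa (1 kg/m² of water = 1 mm).
Layer 101–74 kPa: Δp = 270 hPa = 27000 Pa, q̄ = 0.0057 kg/kg → 0.0057 × 27000 / 9.8 = 15.70 mm
Layer 74–62 kPa: Δp = 120 hPa = 12000 Pa, q̄ = 0.0032 kg/kg → 0.0032 × 12000 / 9.8 = 3.92 mm
Layer 62–40 kPa: Δp = 220 hPa = 22000 Pa, q̄ = 0.0015 kg/kg → 0.0015 × 22000 / 9.8 = 3.37 mm
PW = 15.70 + 3.92 + 3.37 = 22.99 ≈ 23.0 mm.
Rainfall = ε × PW = 0.63 × 23.0 = 14.5 mm.

PW ≈ 23.0 mm; rainfall ≈ 14.5 mm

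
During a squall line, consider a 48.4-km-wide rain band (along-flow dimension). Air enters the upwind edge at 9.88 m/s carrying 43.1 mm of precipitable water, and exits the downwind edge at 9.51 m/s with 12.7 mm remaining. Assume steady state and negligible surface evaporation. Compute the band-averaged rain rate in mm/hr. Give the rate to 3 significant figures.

R ≈ 22.7 mm/hr

Column moisture flux per unit crosswind length is F = V × PW.
Inflow: F_in = 9.88 × 43.1 = 425.828 mm·m/s
Outflow: F_out = 9.51 × 12.7 = 120.777 mm·m/s
Steady-state rate R = (F_in − F_out)/L = (425.828 − 120.777) / 48400 m = 6.303e-03 mm/s.
R = 6.303e-03 × 3600 = 22.7 mm/hr.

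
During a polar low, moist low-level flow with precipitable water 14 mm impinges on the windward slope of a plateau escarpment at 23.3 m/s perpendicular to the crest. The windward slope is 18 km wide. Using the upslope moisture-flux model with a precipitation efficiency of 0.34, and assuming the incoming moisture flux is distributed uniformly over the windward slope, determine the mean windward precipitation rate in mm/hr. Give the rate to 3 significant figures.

Incoming column moisture flux per unit ridge length: F = V × PW = 23.3 × 14 = 326.2 mm·m/s.
Spread over the 18 km slope with efficiency ε = 0.34: R = ε·F/W = 0.34 × 326.2 / 18000 m = 6.162e-03 mm/s.
R = 6.162e-03 × 3600 = 22.2 mm/hr.

R ≈ 22.2 mm/hr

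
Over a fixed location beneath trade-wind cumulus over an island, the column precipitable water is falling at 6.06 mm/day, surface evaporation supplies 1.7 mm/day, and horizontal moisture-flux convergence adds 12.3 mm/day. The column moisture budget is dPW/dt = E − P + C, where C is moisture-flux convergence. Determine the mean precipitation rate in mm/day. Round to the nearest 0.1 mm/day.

dPW/dt = -6.06 mm/day.
P = E + C − dPW/dt = 1.7 + (12.3) − (-6.06) = 20.1 mm/day.

P ≈ 20.1 mm/day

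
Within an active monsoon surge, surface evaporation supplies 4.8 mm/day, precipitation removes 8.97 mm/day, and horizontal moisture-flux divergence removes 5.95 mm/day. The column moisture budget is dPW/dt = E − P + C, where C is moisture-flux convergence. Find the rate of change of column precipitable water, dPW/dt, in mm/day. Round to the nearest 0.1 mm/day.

dPW/dt ≈ -10.1 mm/day

dPW/dt = E − P + C = 4.8 − 8.97 + (-5.95) = -10.1 mm/day.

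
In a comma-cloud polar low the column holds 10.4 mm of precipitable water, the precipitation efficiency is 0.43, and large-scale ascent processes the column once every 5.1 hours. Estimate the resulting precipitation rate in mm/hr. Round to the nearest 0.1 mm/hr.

Each overturning extracts ε × PW = 0.43 × 10.4 = 4.472 mm.
Rate = ε·PW / τ = 4.472 / 5.1 h = 0.9 mm/hr.

R ≈ 0.9 mm/hr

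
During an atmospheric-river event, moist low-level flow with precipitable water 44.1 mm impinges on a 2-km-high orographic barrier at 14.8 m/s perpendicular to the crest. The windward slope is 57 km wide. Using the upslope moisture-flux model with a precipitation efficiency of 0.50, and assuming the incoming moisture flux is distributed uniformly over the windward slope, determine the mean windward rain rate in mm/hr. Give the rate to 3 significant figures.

Incoming column moisture flux per unit ridge length: F = V × PW = 14.8 × 44.1 = 652.68 mm·m/s.
Spread over the 57 km slope with efficiency ε = 0.50: R = ε·F/W = 0.50 × 652.68 / 57000 m = 5.725e-03 mm/s.
R = 5.725e-03 × 3600 = 20.6 mm/hr.

R ≈ 20.6 mm/hr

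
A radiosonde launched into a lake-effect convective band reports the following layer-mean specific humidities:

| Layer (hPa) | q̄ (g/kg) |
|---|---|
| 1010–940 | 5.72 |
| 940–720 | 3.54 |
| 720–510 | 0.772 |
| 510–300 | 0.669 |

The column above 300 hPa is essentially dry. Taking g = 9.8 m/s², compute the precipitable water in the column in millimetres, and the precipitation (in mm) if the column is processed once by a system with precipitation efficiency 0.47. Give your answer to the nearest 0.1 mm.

PW ≈ 15.1 mm; precipitation ≈ 7.1 mm

Precipitable water is the column-integrated vapour mass per unit area: PW = (1/g) Σ q̄ Δp, with q in kg/kg and Δp in Pa (1 kg/m² of water = 1 mm).
Layer 1010–940 hPa: Δp = 70 hPa = 7000 Pa, q̄ = 0.00572 kg/kg → 0.00572 × 7000 / 9.8 = 4.09 mm
Layer 940–720 hPa: Δp = 220 hPa = 22000 Pa, q̄ = 0.00354 kg/kg → 0.00354 × 22000 / 9.8 = 7.95 mm
Layer 720–510 hPa: Δp = 210 hPa = 21000 Pa, q̄ = 0.000772 kg/kg → 0.000772 × 21000 / 9.8 = 1.65 mm
Layer 510–300 hPa: Δp = 210 hPa = 21000 Pa, q̄ = 0.000669 kg/kg → 0.000669 × 21000 / 9.8 = 1.43 mm
PW = 4.09 + 7.95 + 1.65 + 1.43 = 15.12 ≈ 15.1 mm.
Precipitation = ε × PW = 0.47 × 15.1 = 7.1 mm.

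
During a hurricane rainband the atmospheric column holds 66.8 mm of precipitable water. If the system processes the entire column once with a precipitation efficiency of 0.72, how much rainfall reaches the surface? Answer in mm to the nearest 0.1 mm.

rainfall ≈ 48.1 mm

Rainfall = ε × PW = 0.72 × 66.8 = 48.1 mm.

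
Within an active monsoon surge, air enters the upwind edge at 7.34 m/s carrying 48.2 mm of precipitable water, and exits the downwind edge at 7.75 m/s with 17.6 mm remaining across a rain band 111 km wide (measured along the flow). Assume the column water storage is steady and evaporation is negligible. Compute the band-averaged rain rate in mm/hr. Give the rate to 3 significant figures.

Column moisture flux per unit crosswind length is F = V × PW.
Inflow: F_in = 7.34 × 48.2 = 353.788 mm·m/s
Outflow: F_out = 7.75 × 17.6 = 136.4 mm·m/s
Steady-state rate R = (F_in − F_out)/L = (353.788 − 136.4) / 111000 m = 1.958e-03 mm/s.
R = 1.958e-03 × 3600 = 7.05 mm/hr.

R ≈ 7.05 mm/hr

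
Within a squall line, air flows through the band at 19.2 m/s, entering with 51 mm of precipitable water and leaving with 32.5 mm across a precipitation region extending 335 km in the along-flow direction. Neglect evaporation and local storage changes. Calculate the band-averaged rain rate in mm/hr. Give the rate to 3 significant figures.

R ≈ 3.82 mm/hr

Column moisture flux per unit crosswind length is F = V × PW.
Inflow: F_in = 19.2 × 51 = 979.2 mm·m/s
Outflow: F_out = 19.2 × 32.5 = 624 mm·m/s
Steady-state rate R = (F_in − F_out)/L = (979.2 − 624) / 335000 m = 1.060e-03 mm/s.
R = 1.060e-03 × 3600 = 3.82 mm/hr.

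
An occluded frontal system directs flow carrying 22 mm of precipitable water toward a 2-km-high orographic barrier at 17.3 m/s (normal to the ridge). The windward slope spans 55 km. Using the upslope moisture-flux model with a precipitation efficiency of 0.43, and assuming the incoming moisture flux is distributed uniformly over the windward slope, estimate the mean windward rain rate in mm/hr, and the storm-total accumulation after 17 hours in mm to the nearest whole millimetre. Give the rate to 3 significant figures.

R ≈ 10.7 mm/hr; total ≈ 182 mm

Incoming column moisture flux per unit ridge length: F = V × PW = 17.3 × 22 = 380.6 mm·m/s.
Spread over the 55 km slope with efficiency ε = 0.43: R = ε·F/W = 0.43 × 380.6 / 55000 m = 2.976e-03 mm/s.
R = 2.976e-03 × 3600 = 10.7 mm/hr.
Over 17 h: total = 10.7 × 17 = 181.9 ≈ 182 mm.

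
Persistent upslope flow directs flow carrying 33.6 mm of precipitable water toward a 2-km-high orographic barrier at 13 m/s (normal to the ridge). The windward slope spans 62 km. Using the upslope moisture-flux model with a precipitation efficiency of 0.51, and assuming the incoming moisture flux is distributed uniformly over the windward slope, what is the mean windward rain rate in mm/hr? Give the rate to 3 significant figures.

R ≈ 12.9 mm/hr

Incoming column moisture flux per unit ridge length: F = V × PW = 13 × 33.6 = 436.8 mm·m/s.
Spread over the 62 km slope with efficiency ε = 0.51: R = ε·F/W = 0.51 × 436.8 / 62000 m = 3.593e-03 mm/s.
R = 3.593e-03 × 3600 = 12.9 mm/hr.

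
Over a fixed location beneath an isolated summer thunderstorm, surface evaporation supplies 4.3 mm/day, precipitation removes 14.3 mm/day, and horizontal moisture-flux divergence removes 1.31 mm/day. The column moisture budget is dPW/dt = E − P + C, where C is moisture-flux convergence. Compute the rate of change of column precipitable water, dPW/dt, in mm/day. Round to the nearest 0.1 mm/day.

dPW/dt = E − P + C = 4.3 − 14.3 + (-1.31) = -11.3 mm/day.

dPW/dt ≈ -11.3 mm/day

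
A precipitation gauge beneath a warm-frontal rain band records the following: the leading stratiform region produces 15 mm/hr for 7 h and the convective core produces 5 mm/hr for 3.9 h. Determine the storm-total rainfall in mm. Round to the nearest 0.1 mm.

Total = Σ Rᵢ Δtᵢ = 15 × 7 + 5 × 3.9
      = 105 + 19.5 = 124.5 mm.

total ≈ 124.5 mm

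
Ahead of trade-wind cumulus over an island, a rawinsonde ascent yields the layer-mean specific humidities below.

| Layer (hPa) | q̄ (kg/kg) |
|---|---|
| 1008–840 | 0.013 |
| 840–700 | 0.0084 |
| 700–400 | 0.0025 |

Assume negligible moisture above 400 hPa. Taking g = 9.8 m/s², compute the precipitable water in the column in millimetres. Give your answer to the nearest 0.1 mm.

Precipitable water is the column-integrated vapour mass per unit area: PW = (1/g) Σ q̄ Δp, with q in kg/kg and Δp in Pa (1 kg/m² of water = 1 mm).
Layer 1008–840 hPa: Δp = 168 hPa = 16800 Pa, q̄ = 0.013 kg/kg → 0.013 × 16800 / 9.8 = 22.29 mm
Layer 840–700 hPa: Δp = 140 hPa = 14000 Pa, q̄ = 0.0084 kg/kg → 0.0084 × 14000 / 9.8 = 12.00 mm
Layer 700–400 hPa: Δp = 300 hPa = 30000 Pa, q̄ = 0.0025 kg/kg → 0.0025 × 30000 / 9.8 = 7.65 mm
PW = 22.29 + 12.00 + 7.65 = 41.94 ≈ 41.9 mm.

PW ≈ 41.9 mm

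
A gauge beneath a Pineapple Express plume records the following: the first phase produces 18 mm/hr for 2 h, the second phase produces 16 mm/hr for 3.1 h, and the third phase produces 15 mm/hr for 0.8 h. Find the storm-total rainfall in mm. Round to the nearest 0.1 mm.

Total = Σ Rᵢ Δtᵢ = 18 × 2 + 16 × 3.1 + 15 × 0.8
      = 36 + 49.6 + 12 = 97.6 mm.

total ≈ 97.6 mm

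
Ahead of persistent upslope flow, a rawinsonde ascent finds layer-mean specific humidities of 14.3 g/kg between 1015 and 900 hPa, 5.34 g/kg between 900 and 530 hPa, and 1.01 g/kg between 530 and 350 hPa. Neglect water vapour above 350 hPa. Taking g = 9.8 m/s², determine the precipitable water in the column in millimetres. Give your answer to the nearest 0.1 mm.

Precipitable water is the column-integrated vapour mass per unit area: PW = (1/g) Σ q̄ Δp, with q in kg/kg and Δp in Pa (1 kg/m² of water = 1 mm).
Layer 1015–900 hPa: Δp = 115 hPa = 11500 Pa, q̄ = 0.0143 kg/kg → 0.0143 × 11500 / 9.8 = 16.78 mm
Layer 900–530 hPa: Δp = 370 hPa = 37000 Pa, q̄ = 0.00534 kg/kg → 0.00534 × 37000 / 9.8 = 20.16 mm
Layer 530–350 hPa: Δp = 180 hPa = 18000 Pa, q̄ = 0.00101 kg/kg → 0.00101 × 18000 / 9.8 = 1.86 mm
PW = 16.78 + 20.16 + 1.86 = 38.80 ≈ 38.8 mm.

PW ≈ 38.8 mm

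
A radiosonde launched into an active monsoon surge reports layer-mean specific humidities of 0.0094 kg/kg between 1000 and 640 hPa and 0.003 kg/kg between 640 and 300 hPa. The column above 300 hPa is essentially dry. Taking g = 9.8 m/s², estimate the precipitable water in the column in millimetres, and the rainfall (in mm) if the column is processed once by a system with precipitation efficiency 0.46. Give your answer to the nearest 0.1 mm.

PW ≈ 44.9 mm; rainfall ≈ 20.7 mm

Precipitable water is the column-integrated vapour mass per unit area: PW = (1/g) Σ q̄ Δp, with q in kg/kg and Δp in Pa (1 kg/m² of water = 1 mm).
Layer 1000–640 hPa: Δp = 360 hPa = 36000 Pa, q̄ = 0.0094 kg/kg → 0.0094 × 36000 / 9.8 = 34.53 mm
Layer 640–300 hPa: Δp = 340 hPa = 34000 Pa, q̄ = 0.003 kg/kg → 0.003 × 34000 / 9.8 = 10.41 mm
PW = 34.53 + 10.41 = 44.94 ≈ 44.9 mm.
Rainfall = ε × PW = 0.46 × 44.9 = 20.7 mm.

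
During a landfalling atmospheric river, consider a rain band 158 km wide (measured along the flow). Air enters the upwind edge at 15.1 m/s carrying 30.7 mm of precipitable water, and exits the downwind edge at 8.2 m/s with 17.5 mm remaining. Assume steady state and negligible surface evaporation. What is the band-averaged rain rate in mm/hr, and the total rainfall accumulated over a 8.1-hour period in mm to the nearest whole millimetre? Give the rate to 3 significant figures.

Column moisture flux per unit crosswind length is F = V × PW.
Inflow: F_in = 15.1 × 30.7 = 463.57 mm·m/s
Outflow: F_out = 8.2 × 17.5 = 143.5 mm·m/s
Steady-state rate R = (F_in − F_out)/L = (463.57 − 143.5) / 158000 m = 2.026e-03 mm/s.
R = 2.026e-03 × 3600 = 7.29 mm/hr.
Over 8.1 h: total = 7.29 × 8.1 = 59.049 ≈ 59 mm.

R ≈ 7.29 mm/hr; total ≈ 59 mm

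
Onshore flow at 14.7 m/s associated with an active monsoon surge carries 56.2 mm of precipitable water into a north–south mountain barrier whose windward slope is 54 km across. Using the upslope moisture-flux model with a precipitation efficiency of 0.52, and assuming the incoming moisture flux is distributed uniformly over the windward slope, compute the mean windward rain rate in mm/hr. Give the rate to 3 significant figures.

R ≈ 28.6 mm/hr

Incoming column moisture flux per unit ridge length: F = V × PW = 14.7 × 56.2 = 826.14 mm·m/s.
Spread over the 54 km slope with efficiency ε = 0.52: R = ε·F/W = 0.52 × 826.14 / 54000 m = 7.955e-03 mm/s.
R = 7.955e-03 × 3600 = 28.6 mm/hr.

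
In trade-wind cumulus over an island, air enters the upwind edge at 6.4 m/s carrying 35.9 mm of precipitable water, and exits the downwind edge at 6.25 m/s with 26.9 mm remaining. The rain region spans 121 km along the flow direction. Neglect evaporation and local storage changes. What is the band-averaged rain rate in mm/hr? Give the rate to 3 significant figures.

Column moisture flux per unit crosswind length is F = V × PW.
Inflow: F_in = 6.4 × 35.9 = 229.76 mm·m/s
Outflow: F_out = 6.25 × 26.9 = 168.125 mm·m/s
Steady-state rate R = (F_in − F_out)/L = (229.76 − 168.125) / 121000 m = 5.094e-04 mm/s.
R = 5.094e-04 × 3600 = 1.83 mm/hr.

R ≈ 1.83 mm/hr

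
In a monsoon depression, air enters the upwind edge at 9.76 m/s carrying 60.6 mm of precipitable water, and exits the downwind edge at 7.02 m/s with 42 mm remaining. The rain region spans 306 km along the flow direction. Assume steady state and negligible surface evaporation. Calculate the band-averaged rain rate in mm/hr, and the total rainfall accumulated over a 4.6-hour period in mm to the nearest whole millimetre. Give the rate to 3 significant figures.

R ≈ 3.49 mm/hr; total ≈ 16 mm

Column moisture flux per unit crosswind length is F = V × PW.
Inflow: F_in = 9.76 × 60.6 = 591.456 mm·m/s
Outflow: F_out = 7.02 × 42 = 294.84 mm·m/s
Steady-state rate R = (F_in − F_out)/L = (591.456 − 294.84) / 306000 m = 9.693e-04 mm/s.
R = 9.693e-04 × 3600 = 3.49 mm/hr.
Over 4.6 h: total = 3.49 × 4.6 = 16.054 ≈ 16 mm.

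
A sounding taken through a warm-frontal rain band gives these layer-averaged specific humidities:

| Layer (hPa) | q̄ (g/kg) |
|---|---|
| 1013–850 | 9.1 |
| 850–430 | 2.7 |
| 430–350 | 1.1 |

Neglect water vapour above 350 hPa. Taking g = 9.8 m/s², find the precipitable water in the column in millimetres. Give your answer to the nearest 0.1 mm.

Precipitable water is the column-integrated vapour mass per unit area: PW = (1/g) Σ q̄ Δp, with q in kg/kg and Δp in Pa (1 kg/m² of water = 1 mm).
Layer 1013–850 hPa: Δp = 163 hPa = 16300 Pa, q̄ = 0.0091 kg/kg → 0.0091 × 16300 / 9.8 = 15.14 mm
Layer 850–430 hPa: Δp = 420 hPa = 42000 Pa, q̄ = 0.0027 kg/kg → 0.0027 × 42000 / 9.8 = 11.57 mm
Layer 430–350 hPa: Δp = 80 hPa = 8000 Pa, q̄ = 0.0011 kg/kg → 0.0011 × 8000 / 9.8 = 0.90 mm
PW = 15.14 + 11.57 + 0.90 = 27.61 ≈ 27.6 mm.

PW ≈ 27.6 mm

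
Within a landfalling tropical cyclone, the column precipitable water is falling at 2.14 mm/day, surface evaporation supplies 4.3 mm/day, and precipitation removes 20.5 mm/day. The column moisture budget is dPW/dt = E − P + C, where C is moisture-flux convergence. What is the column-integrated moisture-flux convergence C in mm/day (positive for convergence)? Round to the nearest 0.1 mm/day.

dPW/dt = -2.14 mm/day.
C = dPW/dt − E + P = (-2.14) − 4.3 + 20.5 = 14.1 mm/day.

C ≈ 14.1 mm/day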